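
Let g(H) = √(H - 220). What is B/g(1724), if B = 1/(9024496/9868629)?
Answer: 229503*√94/78911872 ≈ 0.028197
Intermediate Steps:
g(H) = √(-220 + H)
B = 229503/209872 (B = 1/(9024496*(1/9868629)) = 1/(209872/229503) = 229503/209872 ≈ 1.0935)
B/g(1724) = 229503/(209872*(√(-220 + 1724))) = 229503/(209872*(√1504)) = 229503/(209872*((4*√94))) = 229503*(√94/376)/209872 = 229503*√94/78911872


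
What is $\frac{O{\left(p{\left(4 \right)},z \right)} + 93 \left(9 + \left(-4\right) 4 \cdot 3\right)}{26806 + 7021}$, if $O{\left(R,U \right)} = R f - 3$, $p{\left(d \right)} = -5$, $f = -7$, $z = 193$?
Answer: $- \frac{3595}{33827} \approx -0.10628$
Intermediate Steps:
$O{\left(R,U \right)} = -3 - 7 R$ ($O{\left(R,U \right)} = R \left(-7\right) - 3 = - 7 R - 3 = -3 - 7 R$)
$\frac{O{\left(p{\left(4 \right)},z \right)} + 93 \left(9 + \left(-4\right) 4 \cdot 3\right)}{26806 + 7021} = \frac{\left(-3 - -35\right) + 93 \left(9 + \left(-4\right) 4 \cdot 3\right)}{26806 + 7021} = \frac{\left(-3 + 35\right) + 93 \left(9 - 48\right)}{33827} = \left(32 + 93 \left(9 - 48\right)\right) \frac{1}{33827} = \left(32 + 93 \left(-39\right)\right) \frac{1}{33827} = \left(32 - 3627\right) \frac{1}{33827} = \left(-3595\right) \frac{1}{33827} = - \frac{3595}{33827}$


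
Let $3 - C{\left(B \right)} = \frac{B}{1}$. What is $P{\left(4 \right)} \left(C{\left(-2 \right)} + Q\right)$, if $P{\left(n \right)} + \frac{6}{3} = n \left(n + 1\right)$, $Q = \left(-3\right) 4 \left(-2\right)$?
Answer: $522$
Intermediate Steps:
$C{\left(B \right)} = 3 - B$ ($C{\left(B \right)} = 3 - \frac{B}{1} = 3 - B 1 = 3 - B$)
$Q = 24$ ($Q = \left(-12\right) \left(-2\right) = 24$)
$P{\left(n \right)} = -2 + n \left(1 + n\right)$ ($P{\left(n \right)} = -2 + n \left(n + 1\right) = -2 + n \left(1 + n\right)$)
$P{\left(4 \right)} \left(C{\left(-2 \right)} + Q\right) = \left(-2 + 4 + 4^{2}\right) \left(\left(3 - -2\right) + 24\right) = \left(-2 + 4 + 16\right) \left(\left(3 + 2\right) + 24\right) = 18 \left(5 + 24\right) = 18 \cdot 29 = 522$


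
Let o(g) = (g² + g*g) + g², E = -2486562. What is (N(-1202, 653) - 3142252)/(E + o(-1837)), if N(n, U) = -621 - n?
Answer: -3141671/7637145 ≈ -0.41137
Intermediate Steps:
o(g) = 3*g² (o(g) = (g² + g²) + g² = 2*g² + g² = 3*g²)
(N(-1202, 653) - 3142252)/(E + o(-1837)) = ((-621 - 1*(-1202)) - 3142252)/(-2486562 + 3*(-1837)²) = ((-621 + 1202) - 3142252)/(-2486562 + 3*3374569) = (581 - 3142252)/(-2486562 + 10123707) = -3141671/7637145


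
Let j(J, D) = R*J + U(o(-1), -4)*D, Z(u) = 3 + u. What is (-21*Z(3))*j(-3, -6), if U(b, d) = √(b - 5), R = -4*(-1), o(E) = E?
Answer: 1512 + 756*I*√6 ≈ 1512.0 + 1851.8*I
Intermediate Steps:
R = 4
U(b, d) = √(-5 + b)
j(J, D) = 4*J + I*D*√6 (j(J, D) = 4*J + √(-5 - 1)*D = 4*J + √(-6)*D = 4*J + (I*√6)*D = 4*J + I*D*√6)
(-21*Z(3))*j(-3, -6) = (-21*(3 + 3))*(4*(-3) + I*(-6)*√6) = (-21*6)*(-12 - 6*I*√6) = -126*(-12 - 6*I*√6) = 1512 + 756*I*√6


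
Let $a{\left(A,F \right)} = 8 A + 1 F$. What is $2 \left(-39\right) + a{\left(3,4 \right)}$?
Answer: $-50$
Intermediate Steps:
$a{\left(A,F \right)} = F + 8 A$ ($a{\left(A,F \right)} = 8 A + F = F + 8 A$)
$2 \left(-39\right) + a{\left(3,4 \right)} = 2 \left(-39\right) + \left(4 + 8 \cdot 3\right) = -78 + \left(4 + 24\right) = -78 + 28 = -50$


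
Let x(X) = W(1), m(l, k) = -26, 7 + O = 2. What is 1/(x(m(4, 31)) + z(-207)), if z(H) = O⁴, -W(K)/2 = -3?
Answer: 1/631 ≈ 0.0015848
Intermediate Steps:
O = -5 (O = -7 + 2 = -5)
W(K) = 6 (W(K) = -2*(-3) = 6)
z(H) = 625 (z(H) = (-5)⁴ = 625)
x(X) = 6
1/(x(m(4, 31)) + z(-207)) = 1/(6 + 625) = 1/631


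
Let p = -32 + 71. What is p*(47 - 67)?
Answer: -780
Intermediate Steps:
p = 39
p*(47 - 67) = 39*(47 - 67) = 39*(-20) = -780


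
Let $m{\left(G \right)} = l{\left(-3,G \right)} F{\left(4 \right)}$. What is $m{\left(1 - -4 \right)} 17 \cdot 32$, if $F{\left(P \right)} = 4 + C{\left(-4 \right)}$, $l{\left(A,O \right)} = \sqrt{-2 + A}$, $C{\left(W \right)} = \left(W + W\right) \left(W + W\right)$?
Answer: $36992 i \sqrt{5} \approx 82717.0 i$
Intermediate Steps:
$C{\left(W \right)} = 4 W^{2}$ ($C{\left(W \right)} = 2 W 2 W = 4 W^{2}$)
$F{\left(P \right)} = 68$ ($F{\left(P \right)} = 4 + 4 \left(-4\right)^{2} = 4 + 4 \cdot 16 = 4 + 64 = 68$)
$m{\left(G \right)} = 68 i \sqrt{5}$ ($m{\left(G \right)} = \sqrt{-2 - 3} \cdot 68 = \sqrt{-5} \cdot 68 = i \sqrt{5} \cdot 68 = 68 i \sqrt{5}$)
$m{\left(1 - -4 \right)} 17 \cdot 32 = 68 i \sqrt{5} \cdot 17 \cdot 32 = 1156 i \sqrt{5} \cdot 32 = 36992 i \sqrt{5}$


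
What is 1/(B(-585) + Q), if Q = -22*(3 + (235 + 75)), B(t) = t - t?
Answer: -1/6886 ≈ -0.00014522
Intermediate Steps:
B(t) = 0
Q = -6886 (Q = -22*(3 + 310) = -22*313 = -6886)
1/(B(-585) + Q) = 1/(0 - 6886) = 1/(-6886) = -1/6886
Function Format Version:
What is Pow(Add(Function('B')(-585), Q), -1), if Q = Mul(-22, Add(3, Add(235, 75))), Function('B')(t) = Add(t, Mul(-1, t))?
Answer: Rational(-1, 6886) ≈ -0.00014522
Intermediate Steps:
Function('B')(t) = 0
Q = -6886 (Q = Mul(-22, Add(3, 310)) = Mul(-22, 313) = -6886)
Pow(Add(Function('B')(-585), Q), -1) = Pow(Add(0, -6886), -1) = Pow(-6886, -1) = Rational(-1, 6886)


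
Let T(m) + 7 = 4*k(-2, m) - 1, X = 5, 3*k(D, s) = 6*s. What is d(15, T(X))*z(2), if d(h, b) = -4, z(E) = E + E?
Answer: -16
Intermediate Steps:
k(D, s) = 2*s (k(D, s) = (6*s)/3 = 2*s)
z(E) = 2*E
T(m) = -8 + 8*m (T(m) = -7 + (4*(2*m) - 1) = -7 + (8*m - 1) = -7 + (-1 + 8*m) = -8 + 8*m)
d(15, T(X))*z(2) = -8*2 = -4*4 = -16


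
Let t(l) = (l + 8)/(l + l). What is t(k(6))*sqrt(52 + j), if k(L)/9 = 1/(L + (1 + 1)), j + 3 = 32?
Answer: 73/2 ≈ 36.500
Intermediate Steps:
j = 29 (j = -3 + 32 = 29)
k(L) = 9/(2 + L) (k(L) = 9/(L + (1 + 1)) = 9/(L + 2) = 9/(2 + L))
t(l) = (8 + l)/(2*l) (t(l) = (8 + l)/((2*l)) = (8 + l)*(1/(2*l)) = (8 + l)/(2*l))
t(k(6))*sqrt(52 + j) = ((8 + 9/(2 + 6))/(2*((9/(2 + 6)))))*sqrt(52 + 29) = ((8 + 9/8)/(2*((9/8))))*sqrt(81) = ((8 + 9*(1/8))/(2*((9*(1/8)))))*9 = ((8 + 9/8)/(2*(9/8)))*9 = ((1/2)*(8/9)*(73/8))*9 = (73/18)*9 = 73/2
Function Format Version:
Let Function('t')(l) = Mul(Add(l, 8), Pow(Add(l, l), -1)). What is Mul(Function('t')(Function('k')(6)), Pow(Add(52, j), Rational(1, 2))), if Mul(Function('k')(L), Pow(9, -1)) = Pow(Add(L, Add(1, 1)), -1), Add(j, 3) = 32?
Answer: Rational(73, 2) ≈ 36.500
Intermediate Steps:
j = 29 (j = Add(-3, 32) = 29)
Function('k')(L) = Mul(9, Pow(Add(2, L), -1)) (Function('k')(L) = Mul(9, Pow(Add(L, Add(1, 1)), -1)) = Mul(9, Pow(Add(L, 2), -1)) = Mul(9, Pow(Add(2, L), -1)))
Function('t')(l) = Mul(Rational(1, 2), Pow(l, -1), Add(8, l)) (Function('t')(l) = Mul(Add(8, l), Pow(Mul(2, l), -1)) = Mul(Add(8, l), Mul(Rational(1, 2), Pow(l, -1))) = Mul(Rational(1, 2), Pow(l, -1), Add(8, l)))
Mul(Function('t')(Function('k')(6)), Pow(Add(52, j), Rational(1, 2))) = Mul(Mul(Rational(1, 2), Pow(Mul(9, Pow(Add(2, 6), -1)), -1), Add(8, Mul(9, Pow(Add(2, 6), -1)))), Pow(Add(52, 29), Rational(1, 2))) = Mul(Mul(Rational(1, 2), Pow(Mul(9, Pow(8, -1)), -1), Add(8, Mul(9, Pow(8, -1)))), Pow(81, Rational(1, 2))) = Mul(Mul(Rational(1, 2), Pow(Mul(9, Rational(1, 8)), -1), Add(8, Mul(9, Rational(1, 8)))), 9) = Mul(Mul(Rational(1, 2), Pow(Rational(9, 8), -1), Add(8, Rational(9, 8))), 9) = Mul(Mul(Rational(1, 2), Rational(8, 9), Rational(73, 8)), 9) = Mul(Rational(73, 18), 9) = Rational(73, 2)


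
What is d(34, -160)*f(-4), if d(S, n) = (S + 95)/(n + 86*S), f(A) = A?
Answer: -129/691 ≈ -0.18669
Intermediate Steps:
d(S, n) = (95 + S)/(n + 86*S)
d(34, -160)*f(-4) = ((95 + 34)/(-160 + 86*34))*(-4) = (129/(-160 + 2924))*(-4) = (129/2764)*(-4) = -129/691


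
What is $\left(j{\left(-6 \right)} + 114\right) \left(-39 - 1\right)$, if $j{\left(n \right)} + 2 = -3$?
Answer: $-4360$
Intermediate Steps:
$j{\left(n \right)} = -5$ ($j{\left(n \right)} = -2 - 3 = -5$)
$\left(j{\left(-6 \right)} + 114\right) \left(-39 - 1\right) = \left(-5 + 114\right) \left(-39 - 1\right) = 109 \left(-40\right) = -4360$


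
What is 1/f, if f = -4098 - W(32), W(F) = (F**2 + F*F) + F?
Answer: -1/6178 ≈ -0.00016186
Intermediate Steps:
W(F) = F + 2*F**2 (W(F) = (F**2 + F**2) + F = 2*F**2 + F = F + 2*F**2)
f = -6178 (f = -4098 - 32*(1 + 2*32) = -4098 - 32*(1 + 64) = -4098 - 32*65 = -4098 - 1*2080 = -4098 - 2080 = -6178)
1/f = 1/(-6178) = -1/6178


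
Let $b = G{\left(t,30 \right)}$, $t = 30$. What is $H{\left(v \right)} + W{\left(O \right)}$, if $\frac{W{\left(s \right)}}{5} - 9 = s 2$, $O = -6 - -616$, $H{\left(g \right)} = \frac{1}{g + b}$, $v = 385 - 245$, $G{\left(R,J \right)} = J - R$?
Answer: $\frac{860301}{140} \approx 6145.0$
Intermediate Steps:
$b = 0$ ($b = 30 - 30 = 0$)
$v = 140$ ($v = 385 - 245 = 140$)
$H{\left(g \right)} = \frac{1}{g}$ ($H{\left(g \right)} = \frac{1}{g + 0} = \frac{1}{g}$)
$O = 610$ ($O = -6 + 616 = 610$)
$W{\left(s \right)} = 45 + 10 s$ ($W{\left(s \right)} = 45 + 5 s 2 = 45 + 5 \cdot 2 s = 45 + 10 s$)
$H{\left(v \right)} + W{\left(O \right)} = \frac{1}{140} + \left(45 + 10 \cdot 610\right) = \frac{1}{140} + \left(45 + 6100\right) = \frac{1}{140} + 6145 = \frac{860301}{140}$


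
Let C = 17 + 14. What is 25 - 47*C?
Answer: -1432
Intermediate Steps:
C = 31
25 - 47*C = 25 - 47*31 = 25 - 1457 = -1432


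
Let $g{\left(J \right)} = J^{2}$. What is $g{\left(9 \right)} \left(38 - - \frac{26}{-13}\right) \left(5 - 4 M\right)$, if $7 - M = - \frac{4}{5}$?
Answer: $- \frac{381996}{5} \approx -76399.0$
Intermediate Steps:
$M = \frac{39}{5}$ ($M = 7 - - \frac{4}{5} = 7 + \frac{4}{5} = \frac{39}{5} \approx 7.8$)
$g{\left(9 \right)} \left(38 - - \frac{26}{-13}\right) \left(5 - 4 M\right) = 9^{2} \left(38 - - \frac{26}{-13}\right) \left(5 - \frac{156}{5}\right) = 81 \left(38 - \left(-26\right) \left(- \frac{1}{13}\right)\right) \left(5 - \frac{156}{5}\right) = 81 \left(38 - 2\right) \left(- \frac{131}{5}\right) = 81 \cdot 36 \left(- \frac{131}{5}\right) = 2916 \left(- \frac{131}{5}\right) = - \frac{381996}{5}$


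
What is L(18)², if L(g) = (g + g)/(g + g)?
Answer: 1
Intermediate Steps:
L(g) = 1 (L(g) = (2*g)/((2*g)) = (2*g)*(1/(2*g)) = 1)
L(18)² = 1² = 1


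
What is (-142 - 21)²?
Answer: 26569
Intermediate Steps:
(-142 - 21)² = (-163)² = 26569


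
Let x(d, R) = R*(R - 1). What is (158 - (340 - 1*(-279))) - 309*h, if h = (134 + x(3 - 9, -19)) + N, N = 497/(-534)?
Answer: -28301895/178 ≈ -1.5900e+5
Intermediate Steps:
x(d, R) = R*(-1 + R)
N = -497/534 (N = 497*(-1/534) = -497/534 ≈ -0.93071)
h = 273979/534 (h = (134 - 19*(-1 - 19)) - 497/534 = (134 - 19*(-20)) - 497/534 = (134 + 380) - 497/534 = 514 - 497/534 = 273979/534 ≈ 513.07)
(158 - (340 - 1*(-279))) - 309*h = (158 - (340 - 1*(-279))) - 309*273979/534 = (158 - (340 + 279)) - 28219837/178 = (158 - 1*619) - 28219837/178 = (158 - 619) - 28219837/178 = -461 - 28219837/178 = -28301895/178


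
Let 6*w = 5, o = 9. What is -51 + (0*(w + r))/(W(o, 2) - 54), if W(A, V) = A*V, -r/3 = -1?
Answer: -51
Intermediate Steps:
r = 3 (r = -3*(-1) = 3)
w = ⅚ (w = (⅙)*5 = ⅚ ≈ 0.83333)
-51 + (0*(w + r))/(W(o, 2) - 54) = -51 + (0*(⅚ + 3))/(9*2 - 54) = -51 + (0*(23/6))/(18 - 54) = -51 + 0/(-36) = -51 - 1/36*0 = -51 + 0 = -51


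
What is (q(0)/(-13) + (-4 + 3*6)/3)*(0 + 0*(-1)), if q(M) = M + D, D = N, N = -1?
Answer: 0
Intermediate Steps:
D = -1
q(M) = -1 + M (q(M) = M - 1 = -1 + M)
(q(0)/(-13) + (-4 + 3*6)/3)*(0 + 0*(-1)) = ((-1 + 0)/(-13) + (-4 + 3*6)/3)*(0 + 0*(-1)) = (-1*(-1/13) + (-4 + 18)*(⅓))*(0 + 0) = (1/13 + 14*(⅓))*0 = (1/13 + 14/3)*0 = (185/39)*0 = 0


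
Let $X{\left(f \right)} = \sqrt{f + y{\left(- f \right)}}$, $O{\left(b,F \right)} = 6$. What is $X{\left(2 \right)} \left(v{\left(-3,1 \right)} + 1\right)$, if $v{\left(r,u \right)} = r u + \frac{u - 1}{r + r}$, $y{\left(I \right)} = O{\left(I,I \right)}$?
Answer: $- 4 \sqrt{2} \approx -5.6569$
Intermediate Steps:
$y{\left(I \right)} = 6$
$X{\left(f \right)} = \sqrt{6 + f}$ ($X{\left(f \right)} = \sqrt{f + 6} = \sqrt{6 + f}$)
$v{\left(r,u \right)} = r u + \frac{-1 + u}{2 r}$
$X{\left(2 \right)} \left(v{\left(-3,1 \right)} + 1\right) = \sqrt{6 + 2} \left(\frac{-1 + 1 + 2 \cdot 1 \left(-3\right)^{2}}{2 \left(-3\right)} + 1\right) = \sqrt{8} \left(\frac{1}{2} \left(- \frac{1}{3}\right) \left(-1 + 1 + 2 \cdot 1 \cdot 9\right) + 1\right) = 2 \sqrt{2} \left(\frac{1}{2} \left(- \frac{1}{3}\right) \left(-1 + 1 + 18\right) + 1\right) = 2 \sqrt{2} \left(\frac{1}{2} \left(- \frac{1}{3}\right) 18 + 1\right) = 2 \sqrt{2} \left(-3 + 1\right) = 2 \sqrt{2} \left(-2\right) = - 4 \sqrt{2}$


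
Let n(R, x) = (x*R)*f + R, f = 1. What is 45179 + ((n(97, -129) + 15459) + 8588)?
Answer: 56810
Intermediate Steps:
n(R, x) = R + R*x (n(R, x) = (x*R)*1 + R = (R*x)*1 + R = R*x + R = R + R*x)
45179 + ((n(97, -129) + 15459) + 8588) = 45179 + ((97*(1 - 129) + 15459) + 8588) = 45179 + ((97*(-128) + 15459) + 8588) = 45179 + ((-12416 + 15459) + 8588) = 45179 + (3043 + 8588) = 45179 + 11631 = 56810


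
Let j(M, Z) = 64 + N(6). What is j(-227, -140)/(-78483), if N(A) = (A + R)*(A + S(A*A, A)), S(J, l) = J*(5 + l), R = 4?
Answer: -4084/78483 ≈ -0.052037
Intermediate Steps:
N(A) = (4 + A)*(A + A**2*(5 + A)) (N(A) = (A + 4)*(A + (A*A)*(5 + A)) = (4 + A)*(A + A**2*(5 + A)))
j(M, Z) = 4084 (j(M, Z) = 64 + 6*(4 + 6**3 + 9*6**2 + 21*6) = 64 + 6*(4 + 216 + 9*36 + 126) = 64 + 6*(4 + 216 + 324 + 126) = 64 + 6*670 = 64 + 4020 = 4084)
j(-227, -140)/(-78483) = 4084/(-78483) = 4084*(-1/78483) = -4084/78483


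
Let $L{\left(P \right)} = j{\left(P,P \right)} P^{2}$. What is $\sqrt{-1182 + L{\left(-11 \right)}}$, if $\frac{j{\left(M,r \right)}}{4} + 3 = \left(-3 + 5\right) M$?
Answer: $i \sqrt{13282} \approx 115.25 i$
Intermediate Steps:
$j{\left(M,r \right)} = -12 + 8 M$ ($j{\left(M,r \right)} = -12 + 4 \left(-3 + 5\right) M = -12 + 4 \cdot 2 M = -12 + 8 M$)
$L{\left(P \right)} = P^{2} \left(-12 + 8 P\right)$ ($L{\left(P \right)} = \left(-12 + 8 P\right) P^{2} = P^{2} \left(-12 + 8 P\right)$)
$\sqrt{-1182 + L{\left(-11 \right)}} = \sqrt{-1182 + \left(-11\right)^{2} \left(-12 + 8 \left(-11\right)\right)} = \sqrt{-1182 + 121 \left(-12 - 88\right)} = \sqrt{-1182 + 121 \left(-100\right)} = \sqrt{-1182 - 12100} = \sqrt{-13282} = i \sqrt{13282}$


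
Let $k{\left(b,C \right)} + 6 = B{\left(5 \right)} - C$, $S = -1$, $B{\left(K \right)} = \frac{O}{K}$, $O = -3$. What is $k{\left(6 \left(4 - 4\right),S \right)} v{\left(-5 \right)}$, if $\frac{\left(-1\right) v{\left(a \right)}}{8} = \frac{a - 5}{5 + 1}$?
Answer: $- \frac{224}{3} \approx -74.667$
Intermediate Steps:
$B{\left(K \right)} = - \frac{3}{K}$
$k{\left(b,C \right)} = - \frac{33}{5} - C$ ($k{\left(b,C \right)} = -6 - \left(\frac{3}{5} + C\right) = - \frac{33}{5} - C$)
$v{\left(a \right)} = \frac{20}{3} - \frac{4 a}{3}$ ($v{\left(a \right)} = - 8 \frac{a - 5}{5 + 1} = - 8 \frac{-5 + a}{6} = - 8 \left(-5 + a\right) \frac{1}{6} = - 8 \left(- \frac{5}{6} + \frac{a}{6}\right) = \frac{20}{3} - \frac{4 a}{3}$)
$k{\left(6 \left(4 - 4\right),S \right)} v{\left(-5 \right)} = \left(- \frac{33}{5} - -1\right) \left(\frac{20}{3} - - \frac{20}{3}\right) = \left(- \frac{33}{5} + 1\right) \left(\frac{20}{3} + \frac{20}{3}\right) = \left(- \frac{28}{5}\right) \frac{40}{3} = - \frac{224}{3}$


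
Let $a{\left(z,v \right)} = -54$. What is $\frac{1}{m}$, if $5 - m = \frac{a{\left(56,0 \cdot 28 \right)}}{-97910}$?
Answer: $\frac{48955}{244748} \approx 0.20002$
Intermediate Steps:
$m = \frac{244748}{48955}$ ($m = 5 - - \frac{54}{-97910} = 5 - \left(-54\right) \left(- \frac{1}{97910}\right) = 5 - \frac{27}{48955} = \frac{244748}{48955} \approx 4.9995$)
$\frac{1}{m} = \frac{1}{\frac{244748}{48955}} = \frac{48955}{244748}$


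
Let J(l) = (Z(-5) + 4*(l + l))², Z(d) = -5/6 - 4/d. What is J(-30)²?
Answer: 2688878903068801/810000 ≈ 3.3196e+9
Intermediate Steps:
Z(d) = -⅚ - 4/d (Z(d) = -5*⅙ - 4/d = -⅚ - 4/d)
J(l) = (-1/30 + 8*l)² (J(l) = ((-⅚ - 4/(-5)) + 4*(l + l))² = ((-⅚ - 4*(-⅕)) + 4*(2*l))² = ((-⅚ + ⅘) + 8*l)² = (-1/30 + 8*l)²)
J(-30)² = ((-1 + 240*(-30))²/900)² = ((-1 - 7200)²/900)² = ((1/900)*(-7201)²)² = ((1/900)*51854401)² = (51854401/900)² = 2688878903068801/810000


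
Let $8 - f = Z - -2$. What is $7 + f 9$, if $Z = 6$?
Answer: $7$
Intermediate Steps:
$f = 0$ ($f = 8 - \left(6 - -2\right) = 8 - \left(6 + 2\right) = 8 - 8 = 0$)
$7 + f 9 = 7 + 0 \cdot 9 = 7 + 0 = 7$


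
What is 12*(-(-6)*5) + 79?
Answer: 439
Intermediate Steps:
12*(-(-6)*5) + 79 = 12*(-2*(-15)) + 79 = 12*30 + 79 = 360 + 79 = 439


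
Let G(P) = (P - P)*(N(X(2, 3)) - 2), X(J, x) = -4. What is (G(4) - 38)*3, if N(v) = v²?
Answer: -114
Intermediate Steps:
G(P) = 0 (G(P) = (P - P)*((-4)² - 2) = 0*(16 - 2) = 0*14 = 0)
(G(4) - 38)*3 = (0 - 38)*3 = -38*3 = -114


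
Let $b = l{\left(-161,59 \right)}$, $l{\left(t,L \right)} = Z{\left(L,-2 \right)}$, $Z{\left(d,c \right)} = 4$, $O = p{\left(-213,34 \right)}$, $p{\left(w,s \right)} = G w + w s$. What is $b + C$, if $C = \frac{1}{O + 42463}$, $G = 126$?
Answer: $\frac{33533}{8383} \approx 4.0001$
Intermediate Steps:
$p{\left(w,s \right)} = 126 w + s w$ ($p{\left(w,s \right)} = 126 w + w s = 126 w + s w$)
$O = -34080$ ($O = - 213 \left(126 + 34\right) = \left(-213\right) 160 = -34080$)
$C = \frac{1}{8383}$ ($C = \frac{1}{-34080 + 42463} = \frac{1}{8383} \approx 0.00011929$)
$l{\left(t,L \right)} = 4$
$b = 4$
$b + C = 4 + \frac{1}{8383} = \frac{33533}{8383}$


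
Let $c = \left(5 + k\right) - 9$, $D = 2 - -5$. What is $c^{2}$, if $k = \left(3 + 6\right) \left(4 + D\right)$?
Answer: $9025$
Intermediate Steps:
$D = 7$ ($D = 2 + 5 = 7$)
$k = 99$ ($k = \left(3 + 6\right) \left(4 + 7\right) = 9 \cdot 11 = 99$)
$c = 95$ ($c = \left(5 + 99\right) - 9 = 104 - 9 = 95$)
$c^{2} = 95^{2} = 9025$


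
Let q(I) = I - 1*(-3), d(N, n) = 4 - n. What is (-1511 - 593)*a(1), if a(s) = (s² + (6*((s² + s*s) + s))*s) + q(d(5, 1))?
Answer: -52600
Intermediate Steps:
q(I) = 3 + I (q(I) = I + 3 = 3 + I)
a(s) = 6 + s² + s*(6*s + 12*s²) (a(s) = (s² + (6*((s² + s*s) + s))*s) + (3 + (4 - 1*1)) = (s² + (6*((s² + s²) + s))*s) + (3 + (4 - 1)) = (s² + (6*(2*s² + s))*s) + (3 + 3) = (s² + (6*(s + 2*s²))*s) + 6 = (s² + (6*s + 12*s²)*s) + 6 = (s² + s*(6*s + 12*s²)) + 6 = 6 + s² + s*(6*s + 12*s²))
(-1511 - 593)*a(1) = (-1511 - 593)*(6 + 7*1² + 12*1³) = -2104*(6 + 7*1 + 12*1) = -2104*(6 + 7 + 12) = -2104*25 = -52600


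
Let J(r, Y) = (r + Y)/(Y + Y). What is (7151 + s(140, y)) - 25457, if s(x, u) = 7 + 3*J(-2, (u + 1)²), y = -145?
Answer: -126472321/6912 ≈ -18298.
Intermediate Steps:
J(r, Y) = (Y + r)/(2*Y) (J(r, Y) = (Y + r)/((2*Y)) = (Y + r)*(1/(2*Y)) = (Y + r)/(2*Y))
s(x, u) = 7 + 3*(-2 + (1 + u)²)/(2*(1 + u)²) (s(x, u) = 7 + 3*(((u + 1)² - 2)/(2*((u + 1)²))) = 7 + 3*(((1 + u)² - 2)/(2*((1 + u)²))) = 7 + 3*((-2 + (1 + u)²)/(2*(1 + u)²)) = 7 + 3*(-2 + (1 + u)²)/(2*(1 + u)²))
(7151 + s(140, y)) - 25457 = (7151 + (17/2 - 3/(1 - 145)²)) - 25457 = (7151 + (17/2 - 3/(-144)²)) - 25457 = (7151 + (17/2 - 3*1/20736)) - 25457 = (7151 + (17/2 - 1/6912)) - 25457 = (7151 + 58751/6912) - 25457 = 49486463/6912 - 25457 = -126472321/6912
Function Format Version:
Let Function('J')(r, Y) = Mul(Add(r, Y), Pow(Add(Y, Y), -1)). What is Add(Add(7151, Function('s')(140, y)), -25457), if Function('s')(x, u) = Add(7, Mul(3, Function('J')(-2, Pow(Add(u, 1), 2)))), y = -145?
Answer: Rational(-126472321, 6912) ≈ -18298.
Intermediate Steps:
Function('J')(r, Y) = Mul(Rational(1, 2), Pow(Y, -1), Add(Y, r)) (Function('J')(r, Y) = Mul(Add(Y, r), Pow(Mul(2, Y), -1)) = Mul(Add(Y, r), Mul(Rational(1, 2), Pow(Y, -1))) = Mul(Rational(1, 2), Pow(Y, -1), Add(Y, r)))
Function('s')(x, u) = Add(7, Mul(Rational(3, 2), Pow(Add(1, u), -2), Add(-2, Pow(Add(1, u), 2)))) (Function('s')(x, u) = Add(7, Mul(3, Mul(Rational(1, 2), Pow(Pow(Add(u, 1), 2), -1), Add(Pow(Add(u, 1), 2), -2)))) = Add(7, Mul(3, Mul(Rational(1, 2), Pow(Pow(Add(1, u), 2), -1), Add(Pow(Add(1, u), 2), -2)))) = Add(7, Mul(3, Mul(Rational(1, 2), Pow(Add(1, u), -2), Add(-2, Pow(Add(1, u), 2))))) = Add(7, Mul(Rational(3, 2), Pow(Add(1, u), -2), Add(-2, Pow(Add(1, u), 2)))))
Add(Add(7151, Function('s')(140, y)), -25457) = Add(Add(7151, Add(Rational(17, 2), Mul(-3, Pow(Add(1, -145), -2)))), -25457) = Add(Add(7151, Add(Rational(17, 2), Mul(-3, Pow(-144, -2)))), -25457) = Add(Add(7151, Add(Rational(17, 2), Mul(-3, Rational(1, 20736)))), -25457) = Add(Add(7151, Add(Rational(17, 2), Rational(-1, 6912))), -25457) = Add(Add(7151, Rational(58751, 6912)), -25457) = Add(Rational(49486463, 6912), -25457) = Rational(-126472321, 6912)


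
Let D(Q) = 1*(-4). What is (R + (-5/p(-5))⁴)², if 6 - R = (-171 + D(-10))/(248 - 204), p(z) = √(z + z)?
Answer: 127449/484 ≈ 263.32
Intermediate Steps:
p(z) = √2*√z (p(z) = √(2*z) = √2*√z)
D(Q) = -4
R = 439/44 (R = 6 - (-171 - 4)/(248 - 204) = 6 - (-175)/44 = 6 - 1*(-175/44) = 6 + 175/44 = 439/44 ≈ 9.9773)
(R + (-5/p(-5))⁴)² = (439/44 + (-5*(-I*√10/10))⁴)² = (439/44 + (-(-1)*I*√10/2)⁴)² = (439/44 + (I*√10/2)⁴)² = (439/44 + 25/4)² = (357/22)² = 127449/484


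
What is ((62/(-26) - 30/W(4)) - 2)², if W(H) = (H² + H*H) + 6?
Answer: 1633284/61009 ≈ 26.771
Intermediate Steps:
W(H) = 6 + 2*H² (W(H) = (H² + H²) + 6 = 2*H² + 6 = 6 + 2*H²)
((62/(-26) - 30/W(4)) - 2)² = ((62/(-26) - 30/(6 + 2*4²)) - 2)² = ((62*(-1/26) - 30/(6 + 2*16)) - 2)² = ((-31/13 - 30/(6 + 32)) - 2)² = ((-31/13 - 30/38) - 2)² = ((-31/13 - 30*1/38) - 2)² = ((-31/13 - 15/19) - 2)² = (-784/247 - 2)² = (-1278/247)² = 1633284/61009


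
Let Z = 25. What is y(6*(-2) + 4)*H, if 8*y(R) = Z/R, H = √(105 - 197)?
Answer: -25*I*√23/32 ≈ -3.7467*I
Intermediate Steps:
H = 2*I*√23 (H = √(-92) = 2*I*√23 ≈ 9.5917*I)
y(R) = 25/(8*R) (y(R) = (25/R)/8 = 25/(8*R))
y(6*(-2) + 4)*H = (25/(8*(6*(-2) + 4)))*(2*I*√23) = (25/(8*(-12 + 4)))*(2*I*√23) = ((25/8)/(-8))*(2*I*√23) = ((25/8)*(-⅛))*(2*I*√23) = -25*I*√23/32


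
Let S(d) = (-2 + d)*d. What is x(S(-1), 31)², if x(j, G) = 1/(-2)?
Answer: ¼ ≈ 0.25000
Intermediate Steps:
S(d) = d*(-2 + d)
x(j, G) = -½
x(S(-1), 31)² = (-½)² = ¼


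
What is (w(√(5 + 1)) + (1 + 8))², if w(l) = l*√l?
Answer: (9 + 6^(¾))² ≈ 164.70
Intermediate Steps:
w(l) = l^(3/2)
(w(√(5 + 1)) + (1 + 8))² = ((√(5 + 1))^(3/2) + (1 + 8))² = ((√6)^(3/2) + 9)² = (6^(¾) + 9)² = (9 + 6^(¾))²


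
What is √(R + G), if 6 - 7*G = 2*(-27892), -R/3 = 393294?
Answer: 2*I*√292978 ≈ 1082.5*I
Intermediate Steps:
R = -1179882 (R = -3*393294 = -1179882)
G = 7970 (G = 6/7 - 2*(-27892)/7 = 6/7 - ⅐*(-55784) = 6/7 + 55784/7 = 7970)
√(R + G) = √(-1179882 + 7970) = √(-1171912) = 2*I*√292978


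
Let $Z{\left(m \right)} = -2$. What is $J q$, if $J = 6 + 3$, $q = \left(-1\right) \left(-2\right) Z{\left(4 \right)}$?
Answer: $-36$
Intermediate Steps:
$q = -4$ ($q = \left(-1\right) \left(-2\right) \left(-2\right) = 2 \left(-2\right) = -4$)
$J = 9$
$J q = 9 \left(-4\right) = -36$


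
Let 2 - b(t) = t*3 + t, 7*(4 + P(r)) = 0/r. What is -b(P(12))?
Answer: -18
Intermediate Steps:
P(r) = -4 (P(r) = -4 + (0/r)/7 = -4 + (⅐)*0 = -4 + 0 = -4)
b(t) = 2 - 4*t (b(t) = 2 - (t*3 + t) = 2 - (3*t + t) = 2 - 4*t)
-b(P(12)) = -(2 - 4*(-4)) = -(2 + 16) = -1*18 = -18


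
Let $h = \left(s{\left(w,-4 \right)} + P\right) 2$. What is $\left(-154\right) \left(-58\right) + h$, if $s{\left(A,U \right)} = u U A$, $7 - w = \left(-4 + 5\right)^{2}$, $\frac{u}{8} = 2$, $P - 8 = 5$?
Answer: $8190$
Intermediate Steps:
$P = 13$ ($P = 8 + 5 = 13$)
$u = 16$ ($u = 8 \cdot 2 = 16$)
$w = 6$ ($w = 7 - \left(-4 + 5\right)^{2} = 7 - 1^{2} = 7 - 1 = 6$)
$s{\left(A,U \right)} = 16 A U$ ($s{\left(A,U \right)} = 16 U A = 16 A U$)
$h = -742$ ($h = \left(16 \cdot 6 \left(-4\right) + 13\right) 2 = \left(-384 + 13\right) 2 = \left(-371\right) 2 = -742$)
$\left(-154\right) \left(-58\right) + h = \left(-154\right) \left(-58\right) - 742 = 8932 - 742 = 8190$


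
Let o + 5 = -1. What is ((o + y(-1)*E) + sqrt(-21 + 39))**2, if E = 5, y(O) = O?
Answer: 139 - 66*sqrt(2) ≈ 45.662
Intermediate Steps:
o = -6 (o = -5 - 1 = -6)
((o + y(-1)*E) + sqrt(-21 + 39))**2 = ((-6 - 1*5) + sqrt(-21 + 39))**2 = ((-6 - 5) + sqrt(18))**2 = (-11 + 3*sqrt(2))**2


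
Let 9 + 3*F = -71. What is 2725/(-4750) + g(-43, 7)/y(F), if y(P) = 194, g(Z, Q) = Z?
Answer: -7329/9215 ≈ -0.79533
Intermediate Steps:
F = -80/3 (F = -3 + (⅓)*(-71) = -3 - 71/3 = -80/3 ≈ -26.667)
2725/(-4750) + g(-43, 7)/y(F) = 2725/(-4750) - 43/194 = 2725*(-1/4750) - 43*1/194 = -109/190 - 43/194 = -7329/9215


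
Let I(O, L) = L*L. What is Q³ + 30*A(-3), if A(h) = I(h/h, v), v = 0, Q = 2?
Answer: 8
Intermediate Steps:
I(O, L) = L²
A(h) = 0 (A(h) = 0² = 0)
Q³ + 30*A(-3) = 2³ + 30*0 = 8 + 0 = 8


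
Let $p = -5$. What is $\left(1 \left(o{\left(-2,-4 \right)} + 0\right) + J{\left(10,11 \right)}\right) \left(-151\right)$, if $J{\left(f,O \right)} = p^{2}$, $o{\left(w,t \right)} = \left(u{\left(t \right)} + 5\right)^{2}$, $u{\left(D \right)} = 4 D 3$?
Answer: $-282974$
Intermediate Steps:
$u{\left(D \right)} = 12 D$
$o{\left(w,t \right)} = \left(5 + 12 t\right)^{2}$ ($o{\left(w,t \right)} = \left(12 t + 5\right)^{2} = \left(5 + 12 t\right)^{2}$)
$J{\left(f,O \right)} = 25$ ($J{\left(f,O \right)} = \left(-5\right)^{2} = 25$)
$\left(1 \left(o{\left(-2,-4 \right)} + 0\right) + J{\left(10,11 \right)}\right) \left(-151\right) = \left(1 \left(\left(5 + 12 \left(-4\right)\right)^{2} + 0\right) + 25\right) \left(-151\right) = \left(1 \left(\left(5 - 48\right)^{2} + 0\right) + 25\right) \left(-151\right) = \left(1 \left(\left(-43\right)^{2} + 0\right) + 25\right) \left(-151\right) = \left(1 \left(1849 + 0\right) + 25\right) \left(-151\right) = \left(1 \cdot 1849 + 25\right) \left(-151\right) = \left(1849 + 25\right) \left(-151\right) = 1874 \left(-151\right) = -282974$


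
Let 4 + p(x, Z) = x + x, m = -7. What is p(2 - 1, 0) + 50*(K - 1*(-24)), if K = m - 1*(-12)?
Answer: 1448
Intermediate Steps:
p(x, Z) = -4 + 2*x (p(x, Z) = -4 + (x + x) = -4 + 2*x)
K = 5 (K = -7 - 1*(-12) = -7 + 12 = 5)
p(2 - 1, 0) + 50*(K - 1*(-24)) = (-4 + 2*(2 - 1)) + 50*(5 - 1*(-24)) = (-4 + 2*1) + 50*(5 + 24) = (-4 + 2) + 50*29 = -2 + 1450 = 1448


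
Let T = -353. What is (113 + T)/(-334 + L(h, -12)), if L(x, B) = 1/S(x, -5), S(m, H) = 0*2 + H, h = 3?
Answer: 400/557 ≈ 0.71813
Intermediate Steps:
S(m, H) = H (S(m, H) = 0 + H = H)
L(x, B) = -⅕ (L(x, B) = 1/(-5) = -⅕)
(113 + T)/(-334 + L(h, -12)) = (113 - 353)/(-334 - ⅕) = -240/(-1671/5) = -240*(-5/1671) = 400/557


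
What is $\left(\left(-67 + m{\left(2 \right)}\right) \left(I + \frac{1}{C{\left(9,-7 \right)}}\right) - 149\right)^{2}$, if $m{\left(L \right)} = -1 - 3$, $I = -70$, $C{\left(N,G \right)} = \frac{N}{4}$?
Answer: $\frac{1858041025}{81} \approx 2.2939 \cdot 10^{7}$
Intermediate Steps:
$C{\left(N,G \right)} = \frac{N}{4}$ ($C{\left(N,G \right)} = N \frac{1}{4} = \frac{N}{4}$)
$m{\left(L \right)} = -4$
$\left(\left(-67 + m{\left(2 \right)}\right) \left(I + \frac{1}{C{\left(9,-7 \right)}}\right) - 149\right)^{2} = \left(\left(-67 - 4\right) \left(-70 + \frac{1}{\frac{1}{4} \cdot 9}\right) - 149\right)^{2} = \left(- 71 \left(-70 + \frac{1}{\frac{9}{4}}\right) - 149\right)^{2} = \left(- 71 \left(-70 + \frac{4}{9}\right) - 149\right)^{2} = \left(\left(-71\right) \left(- \frac{626}{9}\right) - 149\right)^{2} = \left(\frac{44446}{9} - 149\right)^{2} = \left(\frac{43105}{9}\right)^{2} = \frac{1858041025}{81}$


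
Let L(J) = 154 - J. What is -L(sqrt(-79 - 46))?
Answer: -154 + 5*I*sqrt(5) ≈ -154.0 + 11.18*I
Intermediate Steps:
-L(sqrt(-79 - 46)) = -(154 - sqrt(-79 - 46)) = -(154 - sqrt(-125)) = -(154 - 5*I*sqrt(5)) = -154 + 5*I*sqrt(5)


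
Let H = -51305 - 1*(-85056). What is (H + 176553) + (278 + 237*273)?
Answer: 275283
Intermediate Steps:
H = 33751 (H = -51305 + 85056 = 33751)
(H + 176553) + (278 + 237*273) = (33751 + 176553) + (278 + 237*273) = 210304 + (278 + 64701) = 210304 + 64979 = 275283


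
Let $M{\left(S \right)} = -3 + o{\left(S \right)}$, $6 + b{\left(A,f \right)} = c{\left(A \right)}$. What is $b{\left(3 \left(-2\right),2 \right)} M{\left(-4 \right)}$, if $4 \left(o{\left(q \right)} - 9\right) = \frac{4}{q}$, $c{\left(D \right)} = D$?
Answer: $-69$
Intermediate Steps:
$o{\left(q \right)} = 9 + \frac{1}{q}$ ($o{\left(q \right)} = 9 + \frac{4 \frac{1}{q}}{4} = 9 + \frac{1}{q}$)
$b{\left(A,f \right)} = -6 + A$
$M{\left(S \right)} = 6 + \frac{1}{S}$ ($M{\left(S \right)} = -3 + \left(9 + \frac{1}{S}\right) = 6 + \frac{1}{S}$)
$b{\left(3 \left(-2\right),2 \right)} M{\left(-4 \right)} = \left(-6 + 3 \left(-2\right)\right) \left(6 + \frac{1}{-4}\right) = \left(-6 - 6\right) \left(6 - \frac{1}{4}\right) = \left(-12\right) \frac{23}{4} = -69$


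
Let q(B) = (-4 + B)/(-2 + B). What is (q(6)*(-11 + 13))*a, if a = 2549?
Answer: 2549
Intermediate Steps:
q(B) = (-4 + B)/(-2 + B)
(q(6)*(-11 + 13))*a = (((-4 + 6)/(-2 + 6))*(-11 + 13))*2549 = ((2/4)*2)*2549 = (((1/4)*2)*2)*2549 = ((1/2)*2)*2549 = 1*2549 = 2549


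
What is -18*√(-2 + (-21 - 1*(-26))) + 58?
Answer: 58 - 18*√3 ≈ 26.823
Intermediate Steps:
-18*√(-2 + (-21 - 1*(-26))) + 58 = -18*√(-2 + (-21 + 26)) + 58 = -18*√(-2 + 5) + 58 = -18*√3 + 58 = 58 - 18*√3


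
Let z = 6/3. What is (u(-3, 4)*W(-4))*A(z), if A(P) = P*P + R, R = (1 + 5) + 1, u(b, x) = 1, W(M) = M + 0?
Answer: -44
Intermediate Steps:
W(M) = M
z = 2 (z = 6*(⅓) = 2)
R = 7 (R = 6 + 1 = 7)
A(P) = 7 + P² (A(P) = P*P + 7 = P² + 7 = 7 + P²)
(u(-3, 4)*W(-4))*A(z) = (1*(-4))*(7 + 2²) = -4*(7 + 4) = -4*11 = -44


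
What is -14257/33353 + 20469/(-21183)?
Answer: -328236196/235505533 ≈ -1.3938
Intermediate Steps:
-14257/33353 + 20469/(-21183) = -14257*1/33353 + 20469*(-1/21183) = -14257/33353 - 6823/7061 = -328236196/235505533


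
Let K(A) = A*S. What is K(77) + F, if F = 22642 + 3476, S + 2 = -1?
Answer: 25887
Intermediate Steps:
S = -3 (S = -2 - 1 = -3)
F = 26118
K(A) = -3*A (K(A) = A*(-3) = -3*A)
K(77) + F = -3*77 + 26118 = -231 + 26118 = 25887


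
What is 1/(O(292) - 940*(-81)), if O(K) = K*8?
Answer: 1/78476 ≈ 1.2743e-5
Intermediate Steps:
O(K) = 8*K
1/(O(292) - 940*(-81)) = 1/(8*292 - 940*(-81)) = 1/(2336 + 76140) = 1/78476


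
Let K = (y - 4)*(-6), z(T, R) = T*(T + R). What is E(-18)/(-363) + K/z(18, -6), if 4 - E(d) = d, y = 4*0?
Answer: 5/99 ≈ 0.050505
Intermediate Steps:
y = 0
E(d) = 4 - d
z(T, R) = T*(R + T)
K = 24 (K = (0 - 4)*(-6) = -4*(-6) = 24)
E(-18)/(-363) + K/z(18, -6) = (4 - 1*(-18))/(-363) + 24/((18*(-6 + 18))) = (4 + 18)*(-1/363) + 24/((18*12)) = 22*(-1/363) + 24/216 = -2/33 + 24*(1/216) = -2/33 + 1/9 = 5/99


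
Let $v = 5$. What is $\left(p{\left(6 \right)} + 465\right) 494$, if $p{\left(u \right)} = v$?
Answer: $232180$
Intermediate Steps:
$p{\left(u \right)} = 5$
$\left(p{\left(6 \right)} + 465\right) 494 = \left(5 + 465\right) 494 = 470 \cdot 494 = 232180$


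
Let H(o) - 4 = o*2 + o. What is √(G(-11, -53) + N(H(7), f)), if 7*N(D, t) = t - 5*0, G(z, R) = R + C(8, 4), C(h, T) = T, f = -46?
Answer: I*√2723/7 ≈ 7.4546*I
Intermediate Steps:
G(z, R) = 4 + R (G(z, R) = R + 4 = 4 + R)
H(o) = 4 + 3*o (H(o) = 4 + (o*2 + o) = 4 + (2*o + o) = 4 + 3*o)
N(D, t) = t/7 (N(D, t) = (t - 5*0)/7 = (t + 0)/7 = t/7)
√(G(-11, -53) + N(H(7), f)) = √((4 - 53) + (⅐)*(-46)) = √(-49 - 46/7) = √(-389/7) = I*√2723/7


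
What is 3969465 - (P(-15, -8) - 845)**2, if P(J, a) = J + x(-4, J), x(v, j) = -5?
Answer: 3221240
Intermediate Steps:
P(J, a) = -5 + J (P(J, a) = J - 5 = -5 + J)
3969465 - (P(-15, -8) - 845)**2 = 3969465 - ((-5 - 15) - 845)**2 = 3969465 - (-20 - 845)**2 = 3969465 - 1*(-865)**2 = 3969465 - 1*748225 = 3969465 - 748225 = 3221240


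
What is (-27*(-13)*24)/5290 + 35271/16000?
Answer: 32136759/8464000 ≈ 3.7969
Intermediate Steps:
(-27*(-13)*24)/5290 + 35271/16000 = (351*24)*(1/5290) + 35271*(1/16000) = 8424*(1/5290) + 35271/16000 = 4212/2645 + 35271/16000 = 32136759/8464000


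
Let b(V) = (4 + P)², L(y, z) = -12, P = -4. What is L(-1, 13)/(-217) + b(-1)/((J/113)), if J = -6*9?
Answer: 12/217 ≈ 0.055300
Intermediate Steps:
b(V) = 0 (b(V) = (4 - 4)² = 0² = 0)
J = -54
L(-1, 13)/(-217) + b(-1)/((J/113)) = -12/(-217) + 0/((-54/113)) = -12*(-1/217) + 0/((-54*1/113)) = 12/217 + 0/(-54/113) = 12/217 + 0*(-113/54) = 12/217 + 0 = 12/217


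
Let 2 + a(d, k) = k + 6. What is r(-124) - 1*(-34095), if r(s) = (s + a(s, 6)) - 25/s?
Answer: 4213669/124 ≈ 33981.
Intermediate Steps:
a(d, k) = 4 + k (a(d, k) = -2 + (k + 6) = -2 + (6 + k) = 4 + k)
r(s) = 10 + s - 25/s (r(s) = (s + (4 + 6)) - 25/s = (s + 10) - 25/s = (10 + s) - 25/s = 10 + s - 25/s)
r(-124) - 1*(-34095) = (10 - 124 - 25/(-124)) - 1*(-34095) = (10 - 124 - 25*(-1/124)) + 34095 = (10 - 124 + 25/124) + 34095 = -14111/124 + 34095 = 4213669/124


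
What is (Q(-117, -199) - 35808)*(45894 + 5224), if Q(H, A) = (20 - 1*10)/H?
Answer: -214161212428/117 ≈ -1.8304e+9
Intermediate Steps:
Q(H, A) = 10/H (Q(H, A) = (20 - 10)/H = 10/H)
(Q(-117, -199) - 35808)*(45894 + 5224) = (10/(-117) - 35808)*(45894 + 5224) = (10*(-1/117) - 35808)*51118 = (-10/117 - 35808)*51118 = -4189546/117*51118 = -214161212428/117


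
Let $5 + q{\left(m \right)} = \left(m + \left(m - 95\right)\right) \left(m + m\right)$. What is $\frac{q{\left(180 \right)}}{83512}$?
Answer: $\frac{95395}{83512} \approx 1.1423$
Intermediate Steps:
$q{\left(m \right)} = -5 + 2 m \left(-95 + 2 m\right)$ ($q{\left(m \right)} = -5 + \left(m + \left(m - 95\right)\right) \left(m + m\right) = -5 + \left(m + \left(m - 95\right)\right) 2 m = -5 + \left(m + \left(-95 + m\right)\right) 2 m = -5 + \left(-95 + 2 m\right) 2 m = -5 + 2 m \left(-95 + 2 m\right)$)
$\frac{q{\left(180 \right)}}{83512} = \frac{-5 - 34200 + 4 \cdot 180^{2}}{83512} = \left(-5 - 34200 + 4 \cdot 32400\right) \frac{1}{83512} = \left(-5 - 34200 + 129600\right) \frac{1}{83512} = 95395 \cdot \frac{1}{83512} = \frac{95395}{83512}$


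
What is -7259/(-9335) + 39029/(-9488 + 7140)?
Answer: -347291583/21918580 ≈ -15.845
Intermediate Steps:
-7259/(-9335) + 39029/(-9488 + 7140) = -7259*(-1/9335) + 39029/(-2348) = 7259/9335 + 39029*(-1/2348) = 7259/9335 - 39029/2348 = -347291583/21918580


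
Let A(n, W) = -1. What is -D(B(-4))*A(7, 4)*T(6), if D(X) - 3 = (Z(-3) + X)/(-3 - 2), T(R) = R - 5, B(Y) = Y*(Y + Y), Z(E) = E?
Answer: -14/5 ≈ -2.8000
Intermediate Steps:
B(Y) = 2*Y² (B(Y) = Y*(2*Y) = 2*Y²)
T(R) = -5 + R
D(X) = 18/5 - X/5 (D(X) = 3 + (-3 + X)/(-3 - 2) = 3 + (-3 + X)/(-5) = 3 + (-3 + X)*(-⅕) = 3 + (⅗ - X/5) = 18/5 - X/5)
-D(B(-4))*A(7, 4)*T(6) = -(18/5 - 2*(-4)²/5)*(-(-5 + 6)) = -(18/5 - 2*16/5)*(-1*1) = -(18/5 - ⅕*32)*(-1) = -(18/5 - 32/5)*(-1) = -(-14)*(-1)/5 = -1*14/5 = -14/5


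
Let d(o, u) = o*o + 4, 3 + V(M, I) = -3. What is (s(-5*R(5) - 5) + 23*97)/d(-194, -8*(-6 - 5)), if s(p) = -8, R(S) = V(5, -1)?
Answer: 2223/37640 ≈ 0.059060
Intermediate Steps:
V(M, I) = -6 (V(M, I) = -3 - 3 = -6)
R(S) = -6
d(o, u) = 4 + o² (d(o, u) = o² + 4 = 4 + o²)
(s(-5*R(5) - 5) + 23*97)/d(-194, -8*(-6 - 5)) = (-8 + 23*97)/(4 + (-194)²) = (-8 + 2231)/(4 + 37636) = 2223/37640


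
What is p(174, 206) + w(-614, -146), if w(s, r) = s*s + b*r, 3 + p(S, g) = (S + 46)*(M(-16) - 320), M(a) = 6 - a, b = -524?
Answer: 387937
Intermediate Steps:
p(S, g) = -13711 - 298*S (p(S, g) = -3 + (S + 46)*((6 - 1*(-16)) - 320) = -3 + (46 + S)*((6 + 16) - 320) = -3 + (46 + S)*(22 - 320) = -3 + (46 + S)*(-298) = -3 + (-13708 - 298*S) = -13711 - 298*S)
w(s, r) = s² - 524*r (w(s, r) = s*s - 524*r = s² - 524*r)
p(174, 206) + w(-614, -146) = (-13711 - 298*174) + ((-614)² - 524*(-146)) = (-13711 - 51852) + (376996 + 76504) = -65563 + 453500 = 387937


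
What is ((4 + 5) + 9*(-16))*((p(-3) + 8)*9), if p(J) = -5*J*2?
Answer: -46170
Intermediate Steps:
p(J) = -10*J
((4 + 5) + 9*(-16))*((p(-3) + 8)*9) = ((4 + 5) + 9*(-16))*((-10*(-3) + 8)*9) = (9 - 144)*((30 + 8)*9) = -5130*9 = -135*342 = -46170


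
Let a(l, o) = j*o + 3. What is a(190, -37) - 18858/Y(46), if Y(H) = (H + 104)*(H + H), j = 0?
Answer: 3757/2300 ≈ 1.6335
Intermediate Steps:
Y(H) = 2*H*(104 + H) (Y(H) = (104 + H)*(2*H) = 2*H*(104 + H))
a(l, o) = 3 (a(l, o) = 0*o + 3 = 0 + 3 = 3)
a(190, -37) - 18858/Y(46) = 3 - 18858*1/(92*(104 + 46)) = 3 - 18858/(2*46*150) = 3 - 18858/13800 = 3 - 18858*1/13800 = 3 - 3143/2300 = 3757/2300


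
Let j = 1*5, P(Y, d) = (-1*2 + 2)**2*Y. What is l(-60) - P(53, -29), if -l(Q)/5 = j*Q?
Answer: 1500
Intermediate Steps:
P(Y, d) = 0 (P(Y, d) = (-2 + 2)**2*Y = 0**2*Y = 0*Y = 0)
j = 5
l(Q) = -25*Q
l(-60) - P(53, -29) = -25*(-60) - 1*0 = 1500 + 0 = 1500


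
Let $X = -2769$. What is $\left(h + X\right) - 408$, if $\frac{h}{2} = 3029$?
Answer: $2881$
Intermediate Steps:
$h = 6058$ ($h = 2 \cdot 3029 = 6058$)
$\left(h + X\right) - 408 = \left(6058 - 2769\right) - 408 = 3289 - 408 = 2881$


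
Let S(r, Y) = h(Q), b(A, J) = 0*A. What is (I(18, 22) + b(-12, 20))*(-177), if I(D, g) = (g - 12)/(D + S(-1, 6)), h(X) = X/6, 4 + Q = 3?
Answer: -10620/107 ≈ -99.252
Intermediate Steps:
Q = -1 (Q = -4 + 3 = -1)
b(A, J) = 0
h(X) = X/6 (h(X) = X*(⅙) = X/6)
S(r, Y) = -⅙ (S(r, Y) = (⅙)*(-1) = -⅙)
I(D, g) = (-12 + g)/(-⅙ + D) (I(D, g) = (g - 12)/(D - ⅙) = (-12 + g)/(-⅙ + D))
(I(18, 22) + b(-12, 20))*(-177) = (6*(-12 + 22)/(-1 + 6*18) + 0)*(-177) = (6*10/(-1 + 108) + 0)*(-177) = (6*10/107 + 0)*(-177) = (6*(1/107)*10 + 0)*(-177) = (60/107 + 0)*(-177) = (60/107)*(-177) = -10620/107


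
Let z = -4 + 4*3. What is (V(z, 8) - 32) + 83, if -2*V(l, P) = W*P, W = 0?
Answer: 51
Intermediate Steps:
z = 8 (z = -4 + 12 = 8)
V(l, P) = 0 (V(l, P) = -0*P = -1/2*0 = 0)
(V(z, 8) - 32) + 83 = (0 - 32) + 83 = -32 + 83 = 51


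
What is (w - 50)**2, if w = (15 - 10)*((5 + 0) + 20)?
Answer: 5625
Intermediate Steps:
w = 125 (w = 5*(5 + 20) = 5*25 = 125)
(w - 50)**2 = (125 - 50)**2 = 75**2 = 5625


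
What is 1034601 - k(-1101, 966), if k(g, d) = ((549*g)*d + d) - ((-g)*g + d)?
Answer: 583720134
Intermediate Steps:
k(g, d) = g² + 549*d*g (k(g, d) = (549*d*g + d) - (-g² + d) = (d + 549*d*g) - (d - g²) = (d + 549*d*g) + (g² - d) = g² + 549*d*g)
1034601 - k(-1101, 966) = 1034601 - (-1101)*(-1101 + 549*966) = 1034601 - (-1101)*(-1101 + 530334) = 1034601 - (-1101)*529233 = 1034601 - 1*(-582685533) = 1034601 + 582685533 = 583720134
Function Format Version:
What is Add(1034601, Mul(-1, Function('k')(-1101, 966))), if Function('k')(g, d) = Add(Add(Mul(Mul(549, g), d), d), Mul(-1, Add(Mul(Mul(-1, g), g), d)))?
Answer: 583720134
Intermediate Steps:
Function('k')(g, d) = Add(Pow(g, 2), Mul(549, d, g)) (Function('k')(g, d) = Add(Add(Mul(549, d, g), d), Mul(-1, Add(Mul(-1, Pow(g, 2)), d))) = Add(Add(d, Mul(549, d, g)), Mul(-1, Add(d, Mul(-1, Pow(g, 2))))) = Add(Add(d, Mul(549, d, g)), Add(Pow(g, 2), Mul(-1, d))) = Add(Pow(g, 2), Mul(549, d, g)))
Add(1034601, Mul(-1, Function('k')(-1101, 966))) = Add(1034601, Mul(-1, Mul(-1101, Add(-1101, Mul(549, 966))))) = Add(1034601, Mul(-1, Mul(-1101, Add(-1101, 530334)))) = Add(1034601, Mul(-1, Mul(-1101, 529233))) = Add(1034601, Mul(-1, -582685533)) = Add(1034601, 582685533) = 583720134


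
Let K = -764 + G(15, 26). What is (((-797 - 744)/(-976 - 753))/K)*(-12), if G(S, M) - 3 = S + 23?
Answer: 6164/416689 ≈ 0.014793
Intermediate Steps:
G(S, M) = 26 + S (G(S, M) = 3 + (S + 23) = 3 + (23 + S) = 26 + S)
K = -723 (K = -764 + (26 + 15) = -764 + 41 = -723)
(((-797 - 744)/(-976 - 753))/K)*(-12) = (((-797 - 744)/(-976 - 753))/(-723))*(-12) = (-1541/(-1729)*(-1/723))*(-12) = (-1541*(-1/1729)*(-1/723))*(-12) = ((1541/1729)*(-1/723))*(-12) = -1541/1250067*(-12) = 6164/416689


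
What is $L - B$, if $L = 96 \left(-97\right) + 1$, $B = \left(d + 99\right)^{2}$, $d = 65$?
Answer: $-36207$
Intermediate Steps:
$B = 26896$ ($B = \left(65 + 99\right)^{2} = 164^{2} = 26896$)
$L = -9311$ ($L = -9312 + 1 = -9311$)
$L - B = -9311 - 26896 = -36207$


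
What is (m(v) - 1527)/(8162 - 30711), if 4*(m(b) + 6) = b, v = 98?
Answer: 3017/45098 ≈ 0.066899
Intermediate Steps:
m(b) = -6 + b/4
(m(v) - 1527)/(8162 - 30711) = ((-6 + (¼)*98) - 1527)/(8162 - 30711) = ((-6 + 49/2) - 1527)/(-22549) = (37/2 - 1527)*(-1/22549) = -3017/2*(-1/22549) = 3017/45098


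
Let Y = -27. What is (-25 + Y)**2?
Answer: 2704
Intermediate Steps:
(-25 + Y)**2 = (-25 - 27)**2 = (-52)**2 = 2704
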